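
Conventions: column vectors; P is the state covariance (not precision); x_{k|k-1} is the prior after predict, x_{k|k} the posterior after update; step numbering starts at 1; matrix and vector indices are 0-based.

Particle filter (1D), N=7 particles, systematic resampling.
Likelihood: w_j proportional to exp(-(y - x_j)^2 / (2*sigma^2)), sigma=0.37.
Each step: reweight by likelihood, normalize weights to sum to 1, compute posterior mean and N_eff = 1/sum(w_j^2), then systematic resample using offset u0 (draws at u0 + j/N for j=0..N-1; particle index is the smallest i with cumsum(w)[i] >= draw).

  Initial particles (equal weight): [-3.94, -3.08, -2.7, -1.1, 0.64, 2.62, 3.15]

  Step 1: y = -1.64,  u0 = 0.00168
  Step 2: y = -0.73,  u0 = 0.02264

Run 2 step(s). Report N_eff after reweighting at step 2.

N_eff = 6.0000

step 1: w=[0.0000, 0.0014, 0.0456, 0.9529, 0.0000, 0.0000, 0.0000]  mean=-1.1758  Neff=1.0987  idx=[2, 3, 3, 3, 3, 3, 3]
step 2: w=[0.0000, 0.1667, 0.1667, 0.1667, 0.1667, 0.1667, 0.1667]  mean=-1.1000  Neff=6.0000  idx=[1, 1, 2, 3, 4, 5, 6]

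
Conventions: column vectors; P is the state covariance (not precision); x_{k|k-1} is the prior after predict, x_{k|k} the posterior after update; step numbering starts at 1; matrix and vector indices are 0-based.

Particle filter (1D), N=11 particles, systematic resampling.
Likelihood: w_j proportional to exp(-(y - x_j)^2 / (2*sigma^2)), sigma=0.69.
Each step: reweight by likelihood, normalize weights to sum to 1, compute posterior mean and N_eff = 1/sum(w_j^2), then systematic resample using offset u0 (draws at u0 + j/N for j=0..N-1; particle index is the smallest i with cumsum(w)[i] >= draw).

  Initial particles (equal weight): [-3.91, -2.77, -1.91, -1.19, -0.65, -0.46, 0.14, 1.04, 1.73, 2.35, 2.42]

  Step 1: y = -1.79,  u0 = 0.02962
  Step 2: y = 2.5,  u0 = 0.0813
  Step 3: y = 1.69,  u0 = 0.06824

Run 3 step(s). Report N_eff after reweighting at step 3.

N_eff = 10.3246

step 1: w=[0.0036, 0.1473, 0.3979, 0.2768, 0.1032, 0.0630, 0.0081, 0.0001, 0.0000, 0.0000, 0.0000]  mean=-1.6064  Neff=3.6855  idx=[1, 1, 2, 2, 2, 2, 3, 3, 3, 4, 5]
step 2: w=[0.0000, 0.0000, 0.0000, 0.0000, 0.0000, 0.0000, 0.0046, 0.0046, 0.0046, 0.2249, 0.7611]  mean=-0.5130  Neff=1.5874  idx=[9, 9, 10, 10, 10, 10, 10, 10, 10, 10, 10]
step 3: w=[0.0416, 0.0416, 0.1019, 0.1019, 0.1019, 0.1019, 0.1019, 0.1019, 0.1019, 0.1019, 0.1019]  mean=-0.4758  Neff=10.3246  idx=[1, 2, 3, 4, 5, 6, 7, 8, 8, 9, 10]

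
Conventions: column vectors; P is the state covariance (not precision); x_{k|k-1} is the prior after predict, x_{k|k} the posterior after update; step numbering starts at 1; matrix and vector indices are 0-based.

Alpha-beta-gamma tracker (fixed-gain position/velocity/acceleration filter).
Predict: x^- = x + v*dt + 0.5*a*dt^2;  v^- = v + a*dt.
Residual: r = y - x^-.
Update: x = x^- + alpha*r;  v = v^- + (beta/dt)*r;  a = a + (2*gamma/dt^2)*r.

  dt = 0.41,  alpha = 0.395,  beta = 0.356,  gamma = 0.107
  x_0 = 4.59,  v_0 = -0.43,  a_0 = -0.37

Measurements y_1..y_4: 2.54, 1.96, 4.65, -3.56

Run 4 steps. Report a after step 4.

a_post = -4.7225

step 1: x_pred=4.3826  r=-1.8426  x^+=3.6548  v^+=-2.1816  a^+=-2.7157
step 2: x_pred=2.5321  r=-0.5721  x^+=2.3061  v^+=-3.7918  a^+=-3.4440
step 3: x_pred=0.4620  r=4.1880  x^+=2.1163  v^+=-1.5674  a^+=1.8876
step 4: x_pred=1.6323  r=-5.1923  x^+=-0.4187  v^+=-5.3019  a^+=-4.7225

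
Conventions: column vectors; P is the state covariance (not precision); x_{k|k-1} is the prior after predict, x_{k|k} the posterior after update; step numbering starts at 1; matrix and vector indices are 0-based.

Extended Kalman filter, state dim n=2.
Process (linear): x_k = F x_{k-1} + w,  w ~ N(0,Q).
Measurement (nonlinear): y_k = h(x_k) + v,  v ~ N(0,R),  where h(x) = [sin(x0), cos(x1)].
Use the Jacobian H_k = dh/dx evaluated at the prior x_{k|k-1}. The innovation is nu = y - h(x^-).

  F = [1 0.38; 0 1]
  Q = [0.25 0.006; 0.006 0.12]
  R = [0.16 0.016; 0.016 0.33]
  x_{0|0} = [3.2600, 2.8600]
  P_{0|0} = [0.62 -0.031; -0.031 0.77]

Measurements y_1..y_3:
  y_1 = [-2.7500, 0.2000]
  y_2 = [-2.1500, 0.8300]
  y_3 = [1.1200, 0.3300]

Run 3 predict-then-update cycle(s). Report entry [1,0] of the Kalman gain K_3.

step 1: x^-=[4.3468, 2.8600]  P^-=[0.9576 0.2676; 0.2676 0.8900]  H_jac=[-0.3575 0.0000; 0.0000 -0.2779]  S=[0.2824 0.0426; 0.0426 0.3987]  K=[-1.2036 -0.0580; -0.2493 -0.5937]  nu=[-1.8161, 1.1606]  x^+=[6.4654, 2.6237]  P^+=[0.5413 0.1381; 0.1381 0.7193]
step 2: x^-=[7.4624, 2.6237]  P^-=[1.0001 0.4175; 0.4175 0.8393]  H_jac=[0.3817 0.0000; 0.0000 -0.4951]  S=[0.3057 -0.0629; -0.0629 0.5357]  K=[1.1983 -0.2451; 0.3706 -0.7321]  nu=[-3.0743, 1.6988]  x^+=[3.3621, 0.2405]  P^+=[0.4920 0.1247; 0.1247 0.4760]
step 3: x^-=[3.4534, 0.2405]  P^-=[0.9055 0.3116; 0.3116 0.5960]  H_jac=[-0.9518 0.0000; 0.0000 -0.2381]  S=[0.9803 0.0866; 0.0866 0.3638]  K=[-0.8797 0.0055; -0.2738 -0.3250]  nu=[1.4268, -0.6412]  x^+=[2.1948, 0.0582]  P^+=[0.1478 0.0515; 0.0515 0.4687]

K[1,0] = -0.2738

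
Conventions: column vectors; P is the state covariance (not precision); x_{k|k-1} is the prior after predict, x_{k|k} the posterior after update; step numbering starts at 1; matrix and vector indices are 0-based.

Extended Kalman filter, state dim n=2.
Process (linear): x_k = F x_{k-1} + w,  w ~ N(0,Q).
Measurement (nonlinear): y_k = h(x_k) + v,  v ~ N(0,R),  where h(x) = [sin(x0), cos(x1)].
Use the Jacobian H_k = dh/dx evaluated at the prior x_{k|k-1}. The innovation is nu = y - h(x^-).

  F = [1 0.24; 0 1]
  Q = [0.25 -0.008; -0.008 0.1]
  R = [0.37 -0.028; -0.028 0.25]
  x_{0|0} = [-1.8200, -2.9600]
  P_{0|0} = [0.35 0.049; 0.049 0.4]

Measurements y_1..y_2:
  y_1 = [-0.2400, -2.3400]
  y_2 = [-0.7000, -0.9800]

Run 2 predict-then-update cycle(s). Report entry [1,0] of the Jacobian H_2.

step 1: x^-=[-2.5304, -2.9600]  P^-=[0.6466 0.1370; 0.1370 0.5000]  H_jac=[-0.8190 0.0000; 0.0000 0.1806]  S=[0.8036 -0.0483; -0.0483 0.2663]  K=[-0.6605 -0.0268; -0.1206 0.3172]  nu=[0.3338, -1.3564]  x^+=[-2.7146, -3.4305]  P^+=[0.2975 0.0653; 0.0653 0.4578]
step 2: x^-=[-3.5379, -3.4305]  P^-=[0.6052 0.1672; 0.1672 0.5578]  H_jac=[-0.9225 0.0000; 0.0000 -0.2849]  S=[0.8850 0.0159; 0.0159 0.2953]  K=[-0.6285 -0.1274; -0.1647 -0.5294]  nu=[-1.0860, -0.0215]  x^+=[-2.8526, -3.2403]  P^+=[0.2482 0.0500; 0.0500 0.4483]

H_jac[1,0] = 0.0000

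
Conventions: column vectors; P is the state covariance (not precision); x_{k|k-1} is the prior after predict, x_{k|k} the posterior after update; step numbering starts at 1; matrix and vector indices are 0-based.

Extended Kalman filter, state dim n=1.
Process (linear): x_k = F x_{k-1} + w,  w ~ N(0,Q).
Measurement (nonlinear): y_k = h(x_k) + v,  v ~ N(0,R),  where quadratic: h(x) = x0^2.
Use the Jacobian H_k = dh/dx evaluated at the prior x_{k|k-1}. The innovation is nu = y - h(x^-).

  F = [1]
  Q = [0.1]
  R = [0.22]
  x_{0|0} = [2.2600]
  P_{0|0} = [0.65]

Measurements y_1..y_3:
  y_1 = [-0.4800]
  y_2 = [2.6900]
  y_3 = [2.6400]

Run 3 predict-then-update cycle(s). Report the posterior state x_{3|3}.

x_post = [1.6178]

step 1: x^-=[2.2600]  P^-=[0.7500]  H_jac=[4.5200]  S=[15.5428]  K=[0.2181]  nu=[-5.5876]  x^+=[1.0413]  P^+=[0.0106]
step 2: x^-=[1.0413]  P^-=[0.1106]  H_jac=[2.0826]  S=[0.6998]  K=[0.3292]  nu=[1.6057]  x^+=[1.5699]  P^+=[0.0348]
step 3: x^-=[1.5699]  P^-=[0.1348]  H_jac=[3.1398]  S=[1.5487]  K=[0.2732]  nu=[0.1754]  x^+=[1.6178]  P^+=[0.0191]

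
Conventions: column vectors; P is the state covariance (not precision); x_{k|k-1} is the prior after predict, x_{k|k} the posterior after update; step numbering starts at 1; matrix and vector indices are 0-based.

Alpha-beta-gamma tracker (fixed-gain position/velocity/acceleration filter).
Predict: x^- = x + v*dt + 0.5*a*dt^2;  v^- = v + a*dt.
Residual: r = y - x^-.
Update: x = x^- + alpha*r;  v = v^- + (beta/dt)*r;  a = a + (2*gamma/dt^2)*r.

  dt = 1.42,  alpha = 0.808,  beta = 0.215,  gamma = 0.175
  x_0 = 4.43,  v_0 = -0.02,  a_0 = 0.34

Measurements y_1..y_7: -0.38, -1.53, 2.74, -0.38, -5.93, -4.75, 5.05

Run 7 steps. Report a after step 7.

step 1: x_pred=4.7444  r=-5.1244  x^+=0.6039  v^+=-0.3131  a^+=-0.5495
step 2: x_pred=-0.3947  r=-1.1353  x^+=-1.3120  v^+=-1.2652  a^+=-0.7465
step 3: x_pred=-3.8613  r=6.6013  x^+=1.4725  v^+=-1.3258  a^+=0.3993
step 4: x_pred=-0.0076  r=-0.3724  x^+=-0.3085  v^+=-0.8152  a^+=0.3346
step 5: x_pred=-1.1287  r=-4.8013  x^+=-5.0082  v^+=-1.0670  a^+=-0.4987
step 6: x_pred=-7.0261  r=2.2761  x^+=-5.1870  v^+=-1.4306  a^+=-0.1037
step 7: x_pred=-7.3230  r=12.3730  x^+=2.6744  v^+=0.2956  a^+=2.0440

a_post = 2.0440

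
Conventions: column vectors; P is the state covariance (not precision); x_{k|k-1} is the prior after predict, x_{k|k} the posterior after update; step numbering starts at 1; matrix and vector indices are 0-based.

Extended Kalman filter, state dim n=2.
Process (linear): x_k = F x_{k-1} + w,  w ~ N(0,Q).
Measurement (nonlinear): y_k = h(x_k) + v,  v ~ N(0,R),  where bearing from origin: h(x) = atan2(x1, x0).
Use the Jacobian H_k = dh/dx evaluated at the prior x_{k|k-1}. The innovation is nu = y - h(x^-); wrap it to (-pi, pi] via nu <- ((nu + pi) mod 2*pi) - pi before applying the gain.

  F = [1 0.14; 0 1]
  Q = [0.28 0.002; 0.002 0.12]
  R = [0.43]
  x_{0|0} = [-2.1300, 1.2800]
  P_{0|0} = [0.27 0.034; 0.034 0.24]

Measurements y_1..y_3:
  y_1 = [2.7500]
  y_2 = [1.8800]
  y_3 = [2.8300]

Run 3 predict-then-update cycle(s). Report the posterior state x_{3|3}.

x_post = [-1.6619, 1.2970]

step 1: x^-=[-1.9508, 1.2800]  P^-=[0.5642 0.0696; 0.0696 0.3600]  H_jac=[-0.2351 -0.3583]  S=[0.5191]  K=[-0.3036; -0.2800]  nu=[0.1891]  x^+=[-2.0082, 1.2271]  P^+=[0.5164 0.0255; 0.0255 0.3193]
step 2: x^-=[-1.8364, 1.2271]  P^-=[0.8098 0.0722; 0.0722 0.4393]  H_jac=[-0.2515 -0.3765]  S=[0.5572]  K=[-0.4144; -0.3294]  nu=[-0.6725]  x^+=[-1.5577, 1.4486]  P^+=[0.7141 -0.0039; -0.0039 0.3788]
step 3: x^-=[-1.3549, 1.4486]  P^-=[1.0005 0.0512; 0.0512 0.4988]  H_jac=[-0.3682 -0.3444]  S=[0.6378]  K=[-0.6052; -0.2989]  nu=[0.5072]  x^+=[-1.6619, 1.2970]  P^+=[0.7669 -0.0642; -0.0642 0.4419]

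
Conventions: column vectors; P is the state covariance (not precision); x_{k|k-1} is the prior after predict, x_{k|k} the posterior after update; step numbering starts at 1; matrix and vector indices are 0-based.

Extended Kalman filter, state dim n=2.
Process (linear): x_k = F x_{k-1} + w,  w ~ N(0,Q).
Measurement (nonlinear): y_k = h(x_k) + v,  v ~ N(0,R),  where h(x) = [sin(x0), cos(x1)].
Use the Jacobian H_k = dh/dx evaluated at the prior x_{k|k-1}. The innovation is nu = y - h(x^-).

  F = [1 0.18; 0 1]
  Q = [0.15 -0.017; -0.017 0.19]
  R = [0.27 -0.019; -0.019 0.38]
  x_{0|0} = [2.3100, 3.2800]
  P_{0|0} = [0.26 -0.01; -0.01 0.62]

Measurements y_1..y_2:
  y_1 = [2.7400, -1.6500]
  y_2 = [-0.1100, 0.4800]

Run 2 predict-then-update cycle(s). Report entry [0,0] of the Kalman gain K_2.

step 1: x^-=[2.9004, 3.2800]  P^-=[0.4265 0.0846; 0.0846 0.8100]  H_jac=[-0.9711 0.0000; 0.0000 0.1380]  S=[0.6722 -0.0303; -0.0303 0.3954]  K=[-0.6169 -0.0178; -0.1098 0.2742]  nu=[2.5011, -0.6596]  x^+=[1.3691, 2.8244]  P^+=[0.1712 0.0359; 0.0359 0.7703]
step 2: x^-=[1.8775, 2.8244]  P^-=[0.3591 0.1576; 0.1576 0.9603]  H_jac=[-0.3019 0.0000; 0.0000 -0.3119]  S=[0.3027 -0.0042; -0.0042 0.4734]  K=[-0.3596 -0.1070; -0.1659 -0.6341]  nu=[-1.0633, 1.4301]  x^+=[2.1068, 2.0939]  P^+=[0.3148 0.1084; 0.1084 0.7625]

K[0,0] = -0.3596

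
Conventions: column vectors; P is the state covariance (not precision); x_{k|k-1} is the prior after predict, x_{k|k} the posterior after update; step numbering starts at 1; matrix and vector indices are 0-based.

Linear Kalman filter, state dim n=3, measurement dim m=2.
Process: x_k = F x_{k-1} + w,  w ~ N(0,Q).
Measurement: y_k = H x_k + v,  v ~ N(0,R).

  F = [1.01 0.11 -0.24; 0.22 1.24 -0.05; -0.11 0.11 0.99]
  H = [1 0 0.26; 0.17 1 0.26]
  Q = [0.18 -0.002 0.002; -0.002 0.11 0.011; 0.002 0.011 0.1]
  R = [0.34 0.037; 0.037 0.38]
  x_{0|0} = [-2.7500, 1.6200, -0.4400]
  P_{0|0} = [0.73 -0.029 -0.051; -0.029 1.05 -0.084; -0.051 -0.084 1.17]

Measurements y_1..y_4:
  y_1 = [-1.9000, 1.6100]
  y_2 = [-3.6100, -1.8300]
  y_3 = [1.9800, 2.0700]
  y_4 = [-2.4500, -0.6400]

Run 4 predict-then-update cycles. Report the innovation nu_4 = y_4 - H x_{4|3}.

step 1: x^-=[-2.4937, 1.4258, 0.0451]  P^-=[1.0275 0.3112 -0.4065; 0.3112 1.7585 -0.0322; -0.4065 -0.0322 1.2618]  S=[1.2414 0.4761; 0.4761 2.3066]  K=[0.7377 0.0125; -0.0607 0.7942; -0.1096 0.1209]  nu=[0.5820, 0.5964]  x^+=[-2.0569, 1.8642, 0.0534]  P^+=[0.3427 0.0652 -0.3515; 0.0652 0.3449 -0.2170; -0.3515 -0.2170 1.2257]
step 2: x^-=[-1.8852, 1.8564, 0.4842]  P^-=[0.8007 0.3212 -0.6953; 0.3212 0.7302 -0.3620; -0.6953 -0.3620 1.3374]  S=[0.8695 0.2791; 0.2791 1.0832]  K=[0.6879 0.0781; 0.0616 0.6217; -0.3930 -0.0210]  nu=[-1.8507, -3.4918]  x^+=[-3.4308, -0.4286, 1.2849]  P^+=[0.3527 0.1111 -0.4459; 0.1111 0.2868 -0.2582; -0.4459 -0.2582 1.1980]
step 3: x^-=[-3.8206, -1.3504, 1.6023]  P^-=[0.8667 0.3960 -0.7863; 0.3960 0.6735 -0.4453; -0.7863 -0.4453 1.3201]  S=[0.8871 0.3146; 0.3146 1.0013]  K=[0.7051 0.1169; 0.1064 0.5908; -0.4681 -0.0884]  nu=[5.3840, 3.6533]  x^+=[0.4029, 1.3804, -1.2407]  P^+=[0.3601 0.1253 -0.4463; 0.1253 0.2744 -0.2589; -0.4463 -0.2589 1.0919]
step 4: x^-=[0.8565, 1.8624, -1.1207]  P^-=[0.8714 0.4131 -0.7611; 0.4131 0.6624 -0.4445; -0.7611 -0.4445 1.2156]  S=[0.8978 0.3334; 0.3334 0.9919]  K=[0.7017 0.1305; 0.1147 0.5836; -0.4561 -0.1066]  nu=[-3.0151, -2.3566]  x^+=[-1.5669, 0.1411, 0.5057]  P^+=[0.3514 0.1238 -0.4151; 0.1238 0.2681 -0.2429; -0.4151 -0.2429 0.9851]

innov = [-3.0151, -2.3566]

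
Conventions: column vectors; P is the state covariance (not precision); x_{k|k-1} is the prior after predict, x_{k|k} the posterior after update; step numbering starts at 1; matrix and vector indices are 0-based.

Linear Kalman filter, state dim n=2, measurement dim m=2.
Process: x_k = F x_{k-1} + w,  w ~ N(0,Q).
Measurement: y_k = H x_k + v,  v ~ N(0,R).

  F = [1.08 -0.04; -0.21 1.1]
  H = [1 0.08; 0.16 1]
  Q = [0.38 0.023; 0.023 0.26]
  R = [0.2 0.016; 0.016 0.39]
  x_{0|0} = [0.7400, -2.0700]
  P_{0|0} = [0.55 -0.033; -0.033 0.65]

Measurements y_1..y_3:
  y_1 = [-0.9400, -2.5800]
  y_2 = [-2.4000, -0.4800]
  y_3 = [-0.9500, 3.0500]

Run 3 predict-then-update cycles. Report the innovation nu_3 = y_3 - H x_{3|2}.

innov = [1.0590, 4.1392]

step 1: x^-=[0.8820, -2.4324]  P^-=[1.0254 -0.1698; -0.1698 1.0860]  S=[1.2052 0.0950; 0.0950 1.4479]  K=[0.8442 -0.0593; -0.1271 0.7396]  nu=[-1.6274, -0.2887]  x^+=[-0.4748, -2.4391]  P^+=[0.1709 -0.0370; -0.0370 0.2923]
step 2: x^-=[-0.4152, -2.5833]  P^-=[0.5829 -0.0728; -0.0728 0.6383]  S=[0.7754 0.0866; 0.0866 1.0200]  K=[0.7492 -0.0436; -0.0976 0.6227]  nu=[-1.7781, 2.1698]  x^+=[-1.8418, -1.0586]  P^+=[0.1515 -0.0292; -0.0292 0.2460]
step 3: x^-=[-1.9468, -0.7777]  P^-=[0.5596 -0.0572; -0.0572 0.5778]  S=[0.7542 0.0939; 0.0939 0.9638]  K=[0.7408 -0.0386; -0.0890 0.5987]  nu=[1.0590, 4.1392]  x^+=[-1.3219, 1.6060]  P^+=[0.1497 -0.0271; -0.0271 0.2364]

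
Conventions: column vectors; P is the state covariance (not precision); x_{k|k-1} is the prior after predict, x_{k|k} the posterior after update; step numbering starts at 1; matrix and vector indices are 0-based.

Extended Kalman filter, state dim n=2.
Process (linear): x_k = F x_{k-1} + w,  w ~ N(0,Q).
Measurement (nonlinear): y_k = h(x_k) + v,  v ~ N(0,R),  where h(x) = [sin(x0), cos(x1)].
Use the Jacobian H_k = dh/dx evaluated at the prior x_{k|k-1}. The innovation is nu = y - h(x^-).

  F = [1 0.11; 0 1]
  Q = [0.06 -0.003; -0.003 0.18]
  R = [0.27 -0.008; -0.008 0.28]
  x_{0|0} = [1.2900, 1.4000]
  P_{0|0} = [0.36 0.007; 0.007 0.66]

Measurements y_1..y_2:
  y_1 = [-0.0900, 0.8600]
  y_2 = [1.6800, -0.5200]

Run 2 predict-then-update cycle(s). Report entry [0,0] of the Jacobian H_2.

H_jac[0,0] = 0.2781

step 1: x^-=[1.4440, 1.4000]  P^-=[0.4295 0.0766; 0.0766 0.8400]  H_jac=[0.1265 0.0000; 0.0000 -0.9854]  S=[0.2769 -0.0175; -0.0175 1.0957]  K=[0.1920 -0.0658; -0.0129 -0.7557]  nu=[-1.0820, 0.6900]  x^+=[1.1908, 0.8925]  P^+=[0.4141 0.0203; 0.0203 0.2146]
step 2: x^-=[1.2890, 0.8925]  P^-=[0.4812 0.0409; 0.0409 0.3946]  H_jac=[0.2781 0.0000; 0.0000 -0.7787]  S=[0.3072 -0.0168; -0.0168 0.5193]  K=[0.4330 -0.0472; 0.0045 -0.5916]  nu=[0.7194, -1.1474]  x^+=[1.6547, 1.5746]  P^+=[0.4217 0.0214; 0.0214 0.2128]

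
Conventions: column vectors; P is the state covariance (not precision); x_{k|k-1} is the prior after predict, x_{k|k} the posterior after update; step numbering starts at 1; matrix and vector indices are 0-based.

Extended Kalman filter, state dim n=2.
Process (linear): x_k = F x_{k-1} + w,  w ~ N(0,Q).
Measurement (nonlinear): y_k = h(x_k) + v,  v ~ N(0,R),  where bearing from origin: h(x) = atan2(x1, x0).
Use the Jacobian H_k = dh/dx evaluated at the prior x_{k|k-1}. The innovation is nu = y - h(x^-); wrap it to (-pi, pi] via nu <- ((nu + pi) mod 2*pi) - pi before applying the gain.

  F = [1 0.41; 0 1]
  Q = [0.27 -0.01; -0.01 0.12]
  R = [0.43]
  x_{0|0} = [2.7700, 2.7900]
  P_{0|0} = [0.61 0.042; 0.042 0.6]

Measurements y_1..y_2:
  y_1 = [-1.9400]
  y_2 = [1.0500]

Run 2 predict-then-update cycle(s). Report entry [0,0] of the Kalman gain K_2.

step 1: x^-=[3.9139, 2.7900]  P^-=[1.0153 0.2780; 0.2780 0.7200]  H_jac=[-0.1208 0.1694]  S=[0.4541]  K=[-0.1663; 0.1947]  nu=[-2.5593]  x^+=[4.3395, 2.2918]  P^+=[1.0027 0.2927; 0.2927 0.7028]
step 2: x^-=[5.2791, 2.2918]  P^-=[1.6309 0.5708; 0.5708 0.8228]  H_jac=[-0.0692 0.1594]  S=[0.4461]  K=[-0.0490; 0.2054]  nu=[0.6404]  x^+=[5.2477, 2.4233]  P^+=[1.6298 0.5753; 0.5753 0.8040]

K[0,0] = -0.0490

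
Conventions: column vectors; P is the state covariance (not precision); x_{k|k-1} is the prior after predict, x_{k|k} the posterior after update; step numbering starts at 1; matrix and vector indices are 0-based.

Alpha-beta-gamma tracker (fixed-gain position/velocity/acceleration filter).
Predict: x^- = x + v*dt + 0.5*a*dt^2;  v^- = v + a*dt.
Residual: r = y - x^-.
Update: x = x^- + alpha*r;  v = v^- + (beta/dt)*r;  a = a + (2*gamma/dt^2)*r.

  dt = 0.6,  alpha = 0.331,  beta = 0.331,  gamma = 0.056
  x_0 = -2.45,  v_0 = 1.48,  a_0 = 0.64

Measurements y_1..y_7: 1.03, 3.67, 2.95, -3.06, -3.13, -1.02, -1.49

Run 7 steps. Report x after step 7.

step 1: x_pred=-1.4468  r=2.4768  x^+=-0.6270  v^+=3.2304  a^+=1.4106
step 2: x_pred=1.5651  r=2.1049  x^+=2.2619  v^+=5.2379  a^+=2.0654
step 3: x_pred=5.7764  r=-2.8264  x^+=4.8408  v^+=4.9179  a^+=1.1861
step 4: x_pred=8.0051  r=-11.0651  x^+=4.3425  v^+=-0.4747  a^+=-2.2564
step 5: x_pred=3.6516  r=-6.7816  x^+=1.4069  v^+=-5.5697  a^+=-4.3662
step 6: x_pred=-2.7208  r=1.7008  x^+=-2.1579  v^+=-7.2511  a^+=-3.8371
step 7: x_pred=-7.1992  r=5.7092  x^+=-5.3094  v^+=-6.4038  a^+=-2.0609

x_post = -5.3094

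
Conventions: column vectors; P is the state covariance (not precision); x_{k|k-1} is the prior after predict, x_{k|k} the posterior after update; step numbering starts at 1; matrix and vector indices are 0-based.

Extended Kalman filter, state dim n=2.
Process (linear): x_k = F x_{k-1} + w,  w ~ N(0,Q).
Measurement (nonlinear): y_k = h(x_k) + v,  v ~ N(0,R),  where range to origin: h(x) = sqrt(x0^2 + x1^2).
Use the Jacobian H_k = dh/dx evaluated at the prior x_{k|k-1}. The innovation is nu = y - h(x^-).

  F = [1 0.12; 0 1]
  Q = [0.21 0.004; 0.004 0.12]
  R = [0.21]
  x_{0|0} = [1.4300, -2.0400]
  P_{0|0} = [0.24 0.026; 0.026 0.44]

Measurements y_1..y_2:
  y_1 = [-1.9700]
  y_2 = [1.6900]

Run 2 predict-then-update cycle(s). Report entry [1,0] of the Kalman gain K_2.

step 1: x^-=[1.1852, -2.0400]  P^-=[0.4626 0.0828; 0.0828 0.5600]  H_jac=[0.5024 -0.8647]  S=[0.6735]  K=[0.2387; -0.6572]  nu=[-4.3293]  x^+=[0.1517, 0.8052]  P^+=[0.4242 0.1885; 0.1885 0.2691]
step 2: x^-=[0.2483, 0.8052]  P^-=[0.6833 0.2248; 0.2248 0.3891]  H_jac=[0.2947 0.9556]  S=[0.7512]  K=[0.5539; 0.5831]  nu=[0.8474]  x^+=[0.7177, 1.2994]  P^+=[0.4528 -0.0179; -0.0179 0.1337]

K[1,0] = 0.5831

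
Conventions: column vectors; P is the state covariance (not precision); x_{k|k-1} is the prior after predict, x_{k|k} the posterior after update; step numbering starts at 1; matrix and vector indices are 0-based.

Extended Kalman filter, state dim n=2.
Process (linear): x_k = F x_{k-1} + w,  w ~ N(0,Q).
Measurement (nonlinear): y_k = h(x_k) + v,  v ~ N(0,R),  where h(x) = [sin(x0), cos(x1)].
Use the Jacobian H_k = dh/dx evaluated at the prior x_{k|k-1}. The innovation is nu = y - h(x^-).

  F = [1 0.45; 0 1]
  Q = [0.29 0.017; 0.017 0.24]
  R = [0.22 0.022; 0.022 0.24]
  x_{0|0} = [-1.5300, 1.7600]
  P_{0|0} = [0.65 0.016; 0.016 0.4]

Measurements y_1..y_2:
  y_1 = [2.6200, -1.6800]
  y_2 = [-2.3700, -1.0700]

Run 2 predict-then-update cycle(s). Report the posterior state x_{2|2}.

step 1: x^-=[-0.7380, 1.7600]  P^-=[1.0354 0.2130; 0.2130 0.6400]  H_jac=[0.7398 0.0000; 0.0000 -0.9822]  S=[0.7867 -0.1328; -0.1328 0.8574]  K=[0.9575 -0.0957; 0.0786 -0.7210]  nu=[3.2928, -1.4919]  x^+=[2.5578, 3.0946]  P^+=[0.2819 0.0019; 0.0019 0.1744]
step 2: x^-=[3.9503, 3.0946]  P^-=[0.6090 0.0974; 0.0974 0.4144]  H_jac=[-0.6904 0.0000; 0.0000 -0.0470]  S=[0.5103 0.0252; 0.0252 0.2409]  K=[-0.8273 0.0674; -0.1285 -0.0675]  nu=[-1.6466, -0.0711]  x^+=[5.3077, 3.3109]  P^+=[0.2615 0.0431; 0.0431 0.4045]

x_post = [5.3077, 3.3109]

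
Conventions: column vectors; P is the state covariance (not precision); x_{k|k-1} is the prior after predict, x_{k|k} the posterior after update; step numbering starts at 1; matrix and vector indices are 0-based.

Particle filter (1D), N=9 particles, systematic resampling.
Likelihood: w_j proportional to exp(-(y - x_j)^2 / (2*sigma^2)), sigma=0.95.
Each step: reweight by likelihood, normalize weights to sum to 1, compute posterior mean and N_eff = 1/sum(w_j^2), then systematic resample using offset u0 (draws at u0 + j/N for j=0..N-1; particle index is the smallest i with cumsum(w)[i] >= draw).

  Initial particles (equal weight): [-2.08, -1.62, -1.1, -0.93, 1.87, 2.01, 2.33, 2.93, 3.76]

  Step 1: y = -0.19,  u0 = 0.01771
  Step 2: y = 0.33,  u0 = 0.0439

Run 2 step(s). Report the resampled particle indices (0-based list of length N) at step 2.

step 1: w=[0.0681, 0.1588, 0.3115, 0.3639, 0.0470, 0.0337, 0.0146, 0.0022, 0.0001]  mean=-0.8834  Neff=3.8036  idx=[0, 1, 2, 2, 2, 3, 3, 3, 4]
step 2: w=[0.0152, 0.0460, 0.1219, 0.1219, 0.1219, 0.1571, 0.1571, 0.1571, 0.1017]  mean=-0.7565  Neff=7.6143  idx=[1, 2, 3, 4, 5, 6, 6, 7, 8]

resampled_idx = [1, 2, 3, 4, 5, 6, 6, 7, 8]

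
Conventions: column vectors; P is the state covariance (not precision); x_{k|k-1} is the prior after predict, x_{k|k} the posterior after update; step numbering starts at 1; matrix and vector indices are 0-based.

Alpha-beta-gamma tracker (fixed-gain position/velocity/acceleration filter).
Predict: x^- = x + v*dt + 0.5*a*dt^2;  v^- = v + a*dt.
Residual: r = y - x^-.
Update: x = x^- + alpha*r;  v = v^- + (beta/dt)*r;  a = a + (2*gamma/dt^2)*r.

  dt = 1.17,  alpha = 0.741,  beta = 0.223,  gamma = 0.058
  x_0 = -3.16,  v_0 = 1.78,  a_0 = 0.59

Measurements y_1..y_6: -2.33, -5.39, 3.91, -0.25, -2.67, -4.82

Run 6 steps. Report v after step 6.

v_post = -0.8196

step 1: x_pred=-0.6736  r=-1.6564  x^+=-1.9010  v^+=2.1546  a^+=0.4496
step 2: x_pred=0.9276  r=-6.3176  x^+=-3.7537  v^+=1.4765  a^+=-0.0857
step 3: x_pred=-2.0849  r=5.9949  x^+=2.3573  v^+=2.5189  a^+=0.4223
step 4: x_pred=5.5934  r=-5.8434  x^+=1.2634  v^+=1.8992  a^+=-0.0729
step 5: x_pred=3.4356  r=-6.1056  x^+=-1.0887  v^+=0.6502  a^+=-0.5903
step 6: x_pred=-0.7319  r=-4.0881  x^+=-3.7612  v^+=-0.8196  a^+=-0.9367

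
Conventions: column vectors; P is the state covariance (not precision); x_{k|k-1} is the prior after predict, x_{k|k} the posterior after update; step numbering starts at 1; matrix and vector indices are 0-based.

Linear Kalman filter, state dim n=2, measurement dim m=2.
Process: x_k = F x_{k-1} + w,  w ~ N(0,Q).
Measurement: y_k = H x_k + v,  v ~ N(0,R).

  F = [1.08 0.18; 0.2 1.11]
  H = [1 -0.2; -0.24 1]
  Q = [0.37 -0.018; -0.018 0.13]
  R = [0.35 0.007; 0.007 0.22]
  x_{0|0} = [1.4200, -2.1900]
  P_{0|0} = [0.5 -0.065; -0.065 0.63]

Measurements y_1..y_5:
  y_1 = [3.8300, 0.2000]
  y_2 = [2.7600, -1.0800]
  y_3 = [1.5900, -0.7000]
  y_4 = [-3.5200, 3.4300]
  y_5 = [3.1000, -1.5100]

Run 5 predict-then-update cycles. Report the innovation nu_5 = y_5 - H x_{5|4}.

innov = [4.5067, -3.6197]

step 1: x^-=[1.1394, -2.1469]  P^-=[0.9483 0.1356; 0.1356 0.8974]  S=[1.2800 -0.2580; -0.2580 1.1069]  K=[0.7376 0.0888; 0.1293 0.8114]  nu=[2.2612, 2.6204]  x^+=[3.0399, 0.2716]  P^+=[0.2770 0.0912; 0.0912 0.2013]
step 2: x^-=[3.3320, 0.9095]  P^-=[0.7351 0.1946; 0.1946 0.4296]  S=[1.0244 -0.0514; -0.0514 0.5985]  K=[0.6840 0.0891; 0.1388 0.6516]  nu=[-0.3901, -1.1898]  x^+=[2.9591, 0.0800]  P^+=[0.2573 0.0861; 0.0861 0.1650]
step 3: x^-=[3.2102, 0.6806]  P^-=[0.7089 0.1769; 0.1769 0.3818]  S=[1.0034 -0.0541; -0.0541 0.5578]  K=[0.6754 0.0777; 0.1337 0.6214]  nu=[-1.4841, -0.6102]  x^+=[2.1605, 0.1030]  P^+=[0.2535 0.0826; 0.0826 0.1575]
step 4: x^-=[2.3518, 0.5464]  P^-=[0.7029 0.1703; 0.1703 0.3709]  S=[0.9996 -0.0574; -0.0574 0.5496]  K=[0.6733 0.0732; 0.1314 0.6142]  nu=[-5.7625, 3.4480]  x^+=[-1.2756, 1.9068]  P^+=[0.2524 0.0814; 0.0814 0.1556]
step 5: x^-=[-1.0345, 1.8614]  P^-=[0.7011 0.1681; 0.1681 0.3679]  S=[0.9986 -0.0587; -0.0587 0.5476]  K=[0.6727 0.0718; 0.1306 0.6122]  nu=[4.5067, -3.6197]  x^+=[1.7372, 0.2343]  P^+=[0.2521 0.0810; 0.0810 0.1550]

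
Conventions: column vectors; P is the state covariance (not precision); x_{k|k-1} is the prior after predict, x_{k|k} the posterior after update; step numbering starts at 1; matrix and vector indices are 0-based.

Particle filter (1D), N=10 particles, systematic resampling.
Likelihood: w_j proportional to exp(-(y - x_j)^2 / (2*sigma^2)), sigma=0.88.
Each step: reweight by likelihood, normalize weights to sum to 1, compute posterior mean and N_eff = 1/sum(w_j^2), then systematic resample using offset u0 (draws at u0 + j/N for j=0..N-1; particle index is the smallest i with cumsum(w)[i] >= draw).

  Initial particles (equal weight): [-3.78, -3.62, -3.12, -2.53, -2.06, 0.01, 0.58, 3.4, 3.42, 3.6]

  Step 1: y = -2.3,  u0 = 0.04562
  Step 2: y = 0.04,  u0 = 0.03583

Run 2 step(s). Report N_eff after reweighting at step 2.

step 1: w=[0.0764, 0.1020, 0.2036, 0.3037, 0.3028, 0.0100, 0.0015, 0.0000, 0.0000, 0.0000]  mean=-2.6844  Neff=4.1372  idx=[0, 1, 2, 2, 3, 3, 3, 4, 4, 4]
step 2: w=[0.0004, 0.0008, 0.0072, 0.0072, 0.0640, 0.0640, 0.0640, 0.2641, 0.2641, 0.2641]  mean=-2.1674  Neff=4.5113  idx=[4, 5, 7, 7, 7, 8, 8, 8, 9, 9]

N_eff = 4.5113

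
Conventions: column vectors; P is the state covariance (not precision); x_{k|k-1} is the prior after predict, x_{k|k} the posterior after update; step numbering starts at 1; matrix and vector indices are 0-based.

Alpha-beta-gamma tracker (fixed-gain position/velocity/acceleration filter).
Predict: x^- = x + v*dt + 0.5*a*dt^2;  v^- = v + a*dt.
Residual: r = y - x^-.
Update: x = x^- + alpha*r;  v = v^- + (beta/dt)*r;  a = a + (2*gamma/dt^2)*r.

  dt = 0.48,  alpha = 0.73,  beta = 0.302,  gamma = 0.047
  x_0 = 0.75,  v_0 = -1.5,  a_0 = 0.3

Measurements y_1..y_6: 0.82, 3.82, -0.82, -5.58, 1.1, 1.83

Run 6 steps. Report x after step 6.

step 1: x_pred=0.0646  r=0.7554  x^+=0.6160  v^+=-0.8807  a^+=0.6082
step 2: x_pred=0.2634  r=3.5566  x^+=2.8597  v^+=1.6490  a^+=2.0593
step 3: x_pred=3.8884  r=-4.7084  x^+=0.4513  v^+=-0.3250  a^+=0.1383
step 4: x_pred=0.3112  r=-5.8912  x^+=-3.9894  v^+=-3.9652  a^+=-2.2652
step 5: x_pred=-6.1536  r=7.2536  x^+=-0.8585  v^+=-0.4887  a^+=0.6941
step 6: x_pred=-1.0131  r=2.8431  x^+=1.0624  v^+=1.6332  a^+=1.8541

x_post = 1.0624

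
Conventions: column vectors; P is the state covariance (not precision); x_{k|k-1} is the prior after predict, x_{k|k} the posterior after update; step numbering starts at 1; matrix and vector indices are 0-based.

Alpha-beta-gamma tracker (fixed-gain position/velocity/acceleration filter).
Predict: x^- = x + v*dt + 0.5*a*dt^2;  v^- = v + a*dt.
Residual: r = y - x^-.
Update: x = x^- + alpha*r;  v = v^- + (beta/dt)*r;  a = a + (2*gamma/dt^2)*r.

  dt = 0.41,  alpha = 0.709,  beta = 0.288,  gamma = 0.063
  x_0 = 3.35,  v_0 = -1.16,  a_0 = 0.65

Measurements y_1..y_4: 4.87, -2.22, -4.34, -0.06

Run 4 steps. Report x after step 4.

x_post = -1.9915

step 1: x_pred=2.9290  r=1.9410  x^+=4.3052  v^+=0.4699  a^+=2.1049
step 2: x_pred=4.6748  r=-6.8948  x^+=-0.2136  v^+=-3.5102  a^+=-3.0631
step 3: x_pred=-1.9103  r=-2.4297  x^+=-3.6330  v^+=-6.4729  a^+=-4.8843
step 4: x_pred=-6.6974  r=6.6374  x^+=-1.9915  v^+=-3.8131  a^+=0.0907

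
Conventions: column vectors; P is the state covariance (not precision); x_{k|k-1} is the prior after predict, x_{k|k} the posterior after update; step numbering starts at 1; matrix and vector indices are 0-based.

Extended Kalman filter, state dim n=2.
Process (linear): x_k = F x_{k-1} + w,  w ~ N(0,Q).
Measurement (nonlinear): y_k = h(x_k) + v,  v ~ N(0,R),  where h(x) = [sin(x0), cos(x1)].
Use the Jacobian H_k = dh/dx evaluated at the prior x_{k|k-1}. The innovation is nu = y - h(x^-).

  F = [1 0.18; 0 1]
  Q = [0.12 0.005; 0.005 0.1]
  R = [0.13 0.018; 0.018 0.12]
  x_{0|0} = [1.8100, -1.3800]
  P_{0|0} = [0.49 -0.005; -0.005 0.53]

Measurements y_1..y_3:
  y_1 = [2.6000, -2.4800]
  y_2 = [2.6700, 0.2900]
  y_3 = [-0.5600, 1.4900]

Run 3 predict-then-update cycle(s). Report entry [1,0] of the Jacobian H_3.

H_jac[1,0] = 0.0000

step 1: x^-=[1.5616, -1.3800]  P^-=[0.6254 0.0954; 0.0954 0.6300]  H_jac=[0.0092 0.0000; 0.0000 0.9819]  S=[0.1301 0.0189; 0.0189 0.7273]  K=[0.0256 0.1281; -0.1170 0.8535]  nu=[1.6000, -2.6696]  x^+=[1.2606, -3.8458]  P^+=[0.6132 0.0161; 0.0161 0.1022]
step 2: x^-=[0.5684, -3.8458]  P^-=[0.7423 0.0395; 0.0395 0.2022]  H_jac=[0.8428 0.0000; 0.0000 -0.6474]  S=[0.6573 -0.0036; -0.0036 0.2047]  K=[0.9513 -0.1084; 0.0472 -0.6385]  nu=[2.1317, 1.0522]  x^+=[2.4822, -4.4169]  P^+=[0.1444 -0.0064; -0.0064 0.1170]
step 3: x^-=[1.6871, -4.4169]  P^-=[0.2659 0.0197; 0.0197 0.2170]  H_jac=[-0.1161 0.0000; 0.0000 -0.9567]  S=[0.1336 0.0202; 0.0202 0.3186]  K=[-0.2243 -0.0450; 0.0821 -0.6568]  nu=[-1.5532, 1.7812]  x^+=[1.9554, -5.7144]  P^+=[0.2582 0.0099; 0.0099 0.0808]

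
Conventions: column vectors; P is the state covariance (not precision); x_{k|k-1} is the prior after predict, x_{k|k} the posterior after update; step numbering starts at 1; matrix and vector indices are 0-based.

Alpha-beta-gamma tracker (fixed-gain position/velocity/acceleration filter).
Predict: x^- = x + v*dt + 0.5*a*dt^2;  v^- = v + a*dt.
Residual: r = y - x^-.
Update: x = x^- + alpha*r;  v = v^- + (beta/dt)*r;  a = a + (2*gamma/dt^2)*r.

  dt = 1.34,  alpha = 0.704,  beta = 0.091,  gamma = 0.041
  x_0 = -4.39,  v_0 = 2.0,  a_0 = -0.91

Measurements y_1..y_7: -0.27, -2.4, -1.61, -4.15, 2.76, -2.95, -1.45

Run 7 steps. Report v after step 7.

v_post = -2.9895

step 1: x_pred=-2.5270  r=2.2570  x^+=-0.9381  v^+=0.9339  a^+=-0.8069
step 2: x_pred=-0.4111  r=-1.9889  x^+=-1.8113  v^+=-0.2825  a^+=-0.8978
step 3: x_pred=-2.9958  r=1.3858  x^+=-2.0202  v^+=-1.3914  a^+=-0.8345
step 4: x_pred=-4.6338  r=0.4838  x^+=-4.2932  v^+=-2.4767  a^+=-0.8124
step 5: x_pred=-8.3413  r=11.1013  x^+=-0.5260  v^+=-2.8114  a^+=-0.3054
step 6: x_pred=-4.5674  r=1.6174  x^+=-3.4288  v^+=-3.1108  a^+=-0.2315
step 7: x_pred=-7.8051  r=6.3551  x^+=-3.3311  v^+=-2.9895  a^+=0.0587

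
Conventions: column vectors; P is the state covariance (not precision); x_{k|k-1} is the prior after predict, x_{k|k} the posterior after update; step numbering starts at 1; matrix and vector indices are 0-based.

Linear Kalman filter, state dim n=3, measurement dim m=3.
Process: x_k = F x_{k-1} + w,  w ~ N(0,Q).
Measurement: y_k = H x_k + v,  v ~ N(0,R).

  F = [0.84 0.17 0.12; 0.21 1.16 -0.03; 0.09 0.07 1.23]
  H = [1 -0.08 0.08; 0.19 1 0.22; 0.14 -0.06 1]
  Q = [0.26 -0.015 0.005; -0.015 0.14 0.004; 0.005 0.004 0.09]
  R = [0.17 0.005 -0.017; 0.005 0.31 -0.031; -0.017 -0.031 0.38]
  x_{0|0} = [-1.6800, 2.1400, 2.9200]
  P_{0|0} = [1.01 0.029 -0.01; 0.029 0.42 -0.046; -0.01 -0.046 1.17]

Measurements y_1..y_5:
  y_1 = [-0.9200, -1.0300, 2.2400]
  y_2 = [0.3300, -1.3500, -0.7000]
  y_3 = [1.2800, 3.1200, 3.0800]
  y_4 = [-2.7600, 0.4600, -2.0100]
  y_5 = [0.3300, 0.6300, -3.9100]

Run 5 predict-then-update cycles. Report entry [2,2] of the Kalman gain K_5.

K[2,2] = 0.4831

step 1: x^-=[-0.6970, 2.0420, 3.5902]  P^-=[1.0060 0.2649 0.2407; 0.2649 0.7682 -0.0506; 0.2407 -0.0506 1.8606]  S=[1.1896 0.4818 0.5053; 0.4818 1.3031 0.3963; 0.5053 0.3963 2.3321]  K=[0.8200 0.0989 -0.0376; -0.0520 0.6782 -0.1295; -0.0458 0.0811 0.8097]  nu=[-0.3469, -3.7294, -1.1301]  x^+=[-1.3077, -0.3230, 2.3886]  P^+=[0.1461 0.0193 -0.0506; 0.0193 0.2232 -0.0587; -0.0506 -0.0587 0.3095]
step 2: x^-=[-0.8668, -0.7209, 2.7977]  P^-=[0.3669 0.0653 0.0002; 0.0653 0.4613 -0.0808; 0.0002 -0.0808 0.5395]  S=[0.5340 0.1066 0.0822; 0.1066 0.7999 -0.0015; 0.0822 -0.0015 0.9370]  K=[0.6624 0.0805 -0.0071; -0.0589 0.5776 -0.0999; -0.0060 0.0493 0.5816]  nu=[0.9153, -1.0799, -3.4196]  x^+=[-0.3232, -1.0570, 0.7502]  P^+=[0.1168 0.0134 -0.0320; 0.0134 0.1893 -0.0454; -0.0320 -0.0454 0.2213]
step 3: x^-=[-0.3611, -1.3164, 0.8196]  P^-=[0.3466 0.0495 0.0065; 0.0495 0.4101 -0.0578; 0.0065 -0.0578 0.4120]  S=[0.5157 0.0920 0.0744; 0.0920 0.7465 -0.0050; 0.0744 -0.0050 0.8082]  K=[0.6511 0.0763 0.0049; -0.0629 0.5522 -0.0842; 0.0024 0.0488 0.5153]  nu=[1.4703, 4.3247, 2.2319]  x^+=[0.9370, 0.7911, 2.1841]  P^+=[0.1140 0.0110 -0.0269; 0.0110 0.1799 -0.0388; -0.0269 -0.0388 0.1957]
step 4: x^-=[1.1836, 1.0489, 2.8262]  P^-=[0.3446 0.0458 0.0090; 0.0458 0.3957 -0.0473; 0.0090 -0.0473 0.3754]  S=[0.5143 0.0897 0.0730; 0.0897 0.7336 -0.0018; 0.0730 -0.0018 0.7710]  K=[0.6500 0.0749 0.0093; -0.0640 0.5447 -0.0765; 0.0045 0.0511 0.4919]  nu=[-4.0858, -1.4356, -4.9390]  x^+=[-1.6255, 0.9063, 0.3052]  P^+=[0.1135 0.0101 -0.0251; 0.0101 0.1768 -0.0357; -0.0251 -0.0357 0.1866]
step 5: x^-=[-1.1748, 0.7007, 0.2925]  P^-=[0.3443 0.0447 0.0100; 0.0447 0.3908 -0.0424; 0.0100 -0.0424 0.3626]  S=[0.5141 0.0892 0.0726; 0.0892 0.7300 0.0006; 0.0726 0.0006 0.7579]  K=[0.6498 0.0744 0.0109; -0.0643 0.5422 -0.0729; 0.0051 0.0528 0.4831]  nu=[1.5374, 0.0881, -3.9960]  x^+=[-0.2129, 0.9410, -1.6254]  P^+=[0.1134 0.0098 -0.0245; 0.0098 0.1757 -0.0343; -0.0245 -0.0343 0.1832]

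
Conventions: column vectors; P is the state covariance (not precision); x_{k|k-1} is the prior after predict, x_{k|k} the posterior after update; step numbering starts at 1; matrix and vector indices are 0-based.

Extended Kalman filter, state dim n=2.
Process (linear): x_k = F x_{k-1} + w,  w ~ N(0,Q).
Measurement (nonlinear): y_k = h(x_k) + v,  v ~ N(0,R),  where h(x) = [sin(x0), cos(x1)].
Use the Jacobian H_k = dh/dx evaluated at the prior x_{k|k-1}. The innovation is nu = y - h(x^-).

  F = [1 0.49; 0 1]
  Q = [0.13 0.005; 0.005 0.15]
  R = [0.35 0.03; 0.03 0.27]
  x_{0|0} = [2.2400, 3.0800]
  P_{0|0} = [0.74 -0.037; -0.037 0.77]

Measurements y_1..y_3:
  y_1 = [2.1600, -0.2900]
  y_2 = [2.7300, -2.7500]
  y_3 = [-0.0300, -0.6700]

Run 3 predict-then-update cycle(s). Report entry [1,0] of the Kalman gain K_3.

K[1,0] = -0.2167

step 1: x^-=[3.7492, 3.0800]  P^-=[1.0186 0.3453; 0.3453 0.9200]  H_jac=[-0.8210 0.0000; 0.0000 -0.0616]  S=[1.0366 0.0475; 0.0475 0.2735]  K=[-0.8096 0.0628; -0.2661 -0.1609]  nu=[2.7309, 0.7081]  x^+=[1.5826, 2.2393]  P^+=[0.3429 0.1193; 0.1193 0.8354]
step 2: x^-=[2.6799, 2.2393]  P^-=[0.7904 0.5337; 0.5337 0.9854]  H_jac=[-0.8953 0.0000; 0.0000 -0.7847]  S=[0.9835 0.4050; 0.4050 0.8768]  K=[-0.6456 -0.1795; -0.1515 -0.8120]  nu=[2.2845, -2.1302]  x^+=[1.5874, 3.6228]  P^+=[0.2584 0.0864; 0.0864 0.2852]
step 3: x^-=[3.3626, 3.6228]  P^-=[0.5416 0.2312; 0.2312 0.4352]  H_jac=[-0.9757 0.0000; 0.0000 0.4629]  S=[0.8655 -0.0744; -0.0744 0.3632]  K=[-0.5956 0.1726; -0.2167 0.5101]  nu=[0.1892, 0.2164]  x^+=[3.2872, 3.6922]  P^+=[0.2084 0.0621; 0.0621 0.2835]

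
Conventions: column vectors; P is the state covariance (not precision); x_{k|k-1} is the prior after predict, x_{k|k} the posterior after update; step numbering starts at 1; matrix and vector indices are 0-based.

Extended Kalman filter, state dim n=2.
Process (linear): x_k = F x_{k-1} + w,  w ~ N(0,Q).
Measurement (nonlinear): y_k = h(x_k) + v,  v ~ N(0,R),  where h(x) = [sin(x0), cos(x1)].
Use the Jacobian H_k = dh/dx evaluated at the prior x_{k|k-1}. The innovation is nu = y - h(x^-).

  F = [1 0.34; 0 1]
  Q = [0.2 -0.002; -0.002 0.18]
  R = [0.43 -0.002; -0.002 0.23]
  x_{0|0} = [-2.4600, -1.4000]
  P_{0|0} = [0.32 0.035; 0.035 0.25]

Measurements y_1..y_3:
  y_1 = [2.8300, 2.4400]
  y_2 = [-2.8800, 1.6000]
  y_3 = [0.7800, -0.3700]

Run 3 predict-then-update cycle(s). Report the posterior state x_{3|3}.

x_post = [-3.7292, 0.3985]

step 1: x^-=[-2.9360, -1.4000]  P^-=[0.5727 0.1180; 0.1180 0.4300]  H_jac=[-0.9789 0.0000; 0.0000 0.9854]  S=[0.9788 -0.1158; -0.1158 0.6476]  K=[-0.5634 0.0788; -0.0415 0.6469]  nu=[3.0341, 2.2700]  x^+=[-4.4667, -0.0572]  P^+=[0.2477 0.0195; 0.0195 0.1511]
step 2: x^-=[-4.4862, -0.0572]  P^-=[0.4784 0.0689; 0.0689 0.3311]  H_jac=[-0.2243 0.0000; 0.0000 0.0572]  S=[0.4541 -0.0029; -0.0029 0.2311]  K=[-0.2362 0.0141; -0.0335 0.0815]  nu=[-3.8545, 0.6016]  x^+=[-3.5672, 0.1210]  P^+=[0.4530 0.0650; 0.0650 0.3290]
step 3: x^-=[-3.5260, 0.1210]  P^-=[0.7352 0.1748; 0.1748 0.5090]  H_jac=[-0.9270 0.0000; 0.0000 -0.1207]  S=[1.0618 0.0176; 0.0176 0.2374]  K=[-0.6412 -0.0415; -0.1485 -0.2478]  nu=[0.4049, -1.3627]  x^+=[-3.7292, 0.3985]  P^+=[0.2973 0.0684; 0.0684 0.4697]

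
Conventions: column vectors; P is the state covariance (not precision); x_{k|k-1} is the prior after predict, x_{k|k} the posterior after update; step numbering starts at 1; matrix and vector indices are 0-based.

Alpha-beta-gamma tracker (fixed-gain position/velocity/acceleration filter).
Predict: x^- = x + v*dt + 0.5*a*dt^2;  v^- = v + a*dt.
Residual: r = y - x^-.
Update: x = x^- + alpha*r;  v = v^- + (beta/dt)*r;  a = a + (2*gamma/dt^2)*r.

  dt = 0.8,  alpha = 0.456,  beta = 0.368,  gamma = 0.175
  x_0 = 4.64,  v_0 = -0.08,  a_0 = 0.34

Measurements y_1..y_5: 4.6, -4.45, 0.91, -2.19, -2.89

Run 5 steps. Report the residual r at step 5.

resid = 5.6828

step 1: x_pred=4.6848  r=-0.0848  x^+=4.6461  v^+=0.1530  a^+=0.2936
step 2: x_pred=4.8625  r=-9.3125  x^+=0.6160  v^+=-3.8959  a^+=-4.7991
step 3: x_pred=-4.0364  r=4.9464  x^+=-1.7808  v^+=-5.4598  a^+=-2.0941
step 4: x_pred=-6.8188  r=4.6288  x^+=-4.7081  v^+=-5.0058  a^+=0.4373
step 5: x_pred=-8.5728  r=5.6828  x^+=-5.9814  v^+=-2.0419  a^+=3.5451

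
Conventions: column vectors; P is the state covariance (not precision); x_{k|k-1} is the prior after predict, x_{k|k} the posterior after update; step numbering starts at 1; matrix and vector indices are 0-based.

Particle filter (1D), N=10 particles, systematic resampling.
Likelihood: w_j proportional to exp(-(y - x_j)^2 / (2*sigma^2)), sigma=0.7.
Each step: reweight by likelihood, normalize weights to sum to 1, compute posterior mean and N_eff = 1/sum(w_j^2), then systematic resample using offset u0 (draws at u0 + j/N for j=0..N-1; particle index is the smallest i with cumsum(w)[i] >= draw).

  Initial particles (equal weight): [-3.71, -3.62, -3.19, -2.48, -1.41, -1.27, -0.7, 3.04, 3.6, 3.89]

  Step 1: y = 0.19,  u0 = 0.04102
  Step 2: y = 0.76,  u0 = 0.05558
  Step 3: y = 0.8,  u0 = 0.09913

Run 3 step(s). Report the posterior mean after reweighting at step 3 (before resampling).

post_mean = -0.7000

step 1: w=[0.0000, 0.0000, 0.0000, 0.0011, 0.1158, 0.1793, 0.7034, 0.0004, 0.0000, 0.0000]  mean=-0.8849  Neff=1.8508  idx=[4, 5, 5, 6, 6, 6, 6, 6, 6, 6]
step 2: w=[0.0098, 0.0179, 0.0179, 0.1363, 0.1363, 0.1363, 0.1363, 0.1363, 0.1363, 0.1363]  mean=-0.7274  Neff=7.6422  idx=[3, 3, 4, 5, 6, 6, 7, 8, 8, 9]
step 3: w=[0.1000, 0.1000, 0.1000, 0.1000, 0.1000, 0.1000, 0.1000, 0.1000, 0.1000, 0.1000]  mean=-0.7000  Neff=10.0000  idx=[0, 1, 2, 3, 4, 5, 6, 7, 8, 9]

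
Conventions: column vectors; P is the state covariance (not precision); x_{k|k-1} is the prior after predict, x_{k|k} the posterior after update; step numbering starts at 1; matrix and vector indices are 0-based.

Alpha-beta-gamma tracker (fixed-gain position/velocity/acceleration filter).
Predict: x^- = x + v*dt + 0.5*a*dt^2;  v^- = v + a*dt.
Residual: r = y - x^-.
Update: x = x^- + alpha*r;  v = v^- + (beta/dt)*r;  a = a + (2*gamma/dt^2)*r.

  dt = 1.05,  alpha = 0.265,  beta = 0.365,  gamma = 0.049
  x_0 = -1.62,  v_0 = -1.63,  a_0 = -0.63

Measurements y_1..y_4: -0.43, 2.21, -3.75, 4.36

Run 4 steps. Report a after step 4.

a_post = 0.6032

step 1: x_pred=-3.6788  r=3.2488  x^+=-2.8179  v^+=-1.1622  a^+=-0.3412
step 2: x_pred=-4.2262  r=6.4362  x^+=-2.5206  v^+=0.7169  a^+=0.2309
step 3: x_pred=-1.6406  r=-2.1094  x^+=-2.1996  v^+=0.2261  a^+=0.0434
step 4: x_pred=-1.9383  r=6.2983  x^+=-0.2692  v^+=2.4610  a^+=0.6032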